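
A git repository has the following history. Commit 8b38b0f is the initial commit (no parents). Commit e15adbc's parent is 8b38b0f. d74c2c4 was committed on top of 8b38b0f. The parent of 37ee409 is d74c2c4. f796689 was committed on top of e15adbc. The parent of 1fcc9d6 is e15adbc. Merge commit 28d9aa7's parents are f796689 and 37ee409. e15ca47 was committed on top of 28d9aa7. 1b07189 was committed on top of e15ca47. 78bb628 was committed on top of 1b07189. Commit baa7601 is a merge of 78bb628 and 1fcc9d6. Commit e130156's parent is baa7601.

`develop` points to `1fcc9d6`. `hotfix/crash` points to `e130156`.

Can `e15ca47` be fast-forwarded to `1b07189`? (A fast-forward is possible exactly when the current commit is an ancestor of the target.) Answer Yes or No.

A fast-forward from e15ca47 to 1b07189 is possible iff e15ca47 is an ancestor of 1b07189.
Ancestors of 1b07189: {1b07189, 28d9aa7, 37ee409, 8b38b0f, d74c2c4, e15adbc, e15ca47, f796689}.
e15ca47 is among them, so fast-forward is possible.

Yes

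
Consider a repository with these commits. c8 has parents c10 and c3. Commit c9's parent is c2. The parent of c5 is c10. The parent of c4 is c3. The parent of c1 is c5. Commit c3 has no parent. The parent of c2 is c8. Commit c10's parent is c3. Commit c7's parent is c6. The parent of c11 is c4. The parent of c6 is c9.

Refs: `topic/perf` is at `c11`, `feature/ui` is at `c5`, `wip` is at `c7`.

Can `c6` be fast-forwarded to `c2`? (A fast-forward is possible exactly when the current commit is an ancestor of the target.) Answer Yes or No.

No

A fast-forward from c6 to c2 is possible iff c6 is an ancestor of c2.
Ancestors of c2: {c10, c2, c3, c8}.
c6 is not among them, so fast-forward is not possible.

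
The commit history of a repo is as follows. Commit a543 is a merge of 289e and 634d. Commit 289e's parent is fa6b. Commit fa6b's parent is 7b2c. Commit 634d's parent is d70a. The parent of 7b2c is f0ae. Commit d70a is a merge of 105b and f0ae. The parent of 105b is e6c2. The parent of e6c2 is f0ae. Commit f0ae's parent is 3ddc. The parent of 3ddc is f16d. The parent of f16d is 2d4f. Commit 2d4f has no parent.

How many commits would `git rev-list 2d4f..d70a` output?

Reachable from d70a: {105b, 2d4f, 3ddc, d70a, e6c2, f0ae, f16d}.
Reachable from 2d4f: {2d4f}.
In d70a's history but not 2d4f's: {105b, 3ddc, d70a, e6c2, f0ae, f16d} — 6 commits.

6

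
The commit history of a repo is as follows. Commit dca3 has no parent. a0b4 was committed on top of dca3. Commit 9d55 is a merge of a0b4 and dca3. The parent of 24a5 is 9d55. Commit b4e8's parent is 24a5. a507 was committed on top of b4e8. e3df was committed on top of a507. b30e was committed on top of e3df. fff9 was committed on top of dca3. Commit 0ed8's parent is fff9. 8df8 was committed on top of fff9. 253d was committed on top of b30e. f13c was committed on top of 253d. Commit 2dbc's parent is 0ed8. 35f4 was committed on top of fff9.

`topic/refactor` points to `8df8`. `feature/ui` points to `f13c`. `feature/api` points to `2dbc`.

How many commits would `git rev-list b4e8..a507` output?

Reachable from a507: {24a5, 9d55, a0b4, a507, b4e8, dca3}.
Reachable from b4e8: {24a5, 9d55, a0b4, b4e8, dca3}.
In a507's history but not b4e8's: {a507} — 1 commit.

1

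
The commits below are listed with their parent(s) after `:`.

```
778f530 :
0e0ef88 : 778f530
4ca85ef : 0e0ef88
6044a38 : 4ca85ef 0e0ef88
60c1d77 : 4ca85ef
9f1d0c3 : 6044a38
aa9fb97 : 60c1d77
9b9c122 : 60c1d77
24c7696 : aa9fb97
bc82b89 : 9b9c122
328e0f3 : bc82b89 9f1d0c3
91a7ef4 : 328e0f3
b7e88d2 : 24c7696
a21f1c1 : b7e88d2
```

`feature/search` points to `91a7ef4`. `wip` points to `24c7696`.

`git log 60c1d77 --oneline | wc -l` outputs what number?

4

Walking parent pointers from 60c1d77: reachable set = {0e0ef88, 4ca85ef, 60c1d77, 778f530}.
That is 4 commits.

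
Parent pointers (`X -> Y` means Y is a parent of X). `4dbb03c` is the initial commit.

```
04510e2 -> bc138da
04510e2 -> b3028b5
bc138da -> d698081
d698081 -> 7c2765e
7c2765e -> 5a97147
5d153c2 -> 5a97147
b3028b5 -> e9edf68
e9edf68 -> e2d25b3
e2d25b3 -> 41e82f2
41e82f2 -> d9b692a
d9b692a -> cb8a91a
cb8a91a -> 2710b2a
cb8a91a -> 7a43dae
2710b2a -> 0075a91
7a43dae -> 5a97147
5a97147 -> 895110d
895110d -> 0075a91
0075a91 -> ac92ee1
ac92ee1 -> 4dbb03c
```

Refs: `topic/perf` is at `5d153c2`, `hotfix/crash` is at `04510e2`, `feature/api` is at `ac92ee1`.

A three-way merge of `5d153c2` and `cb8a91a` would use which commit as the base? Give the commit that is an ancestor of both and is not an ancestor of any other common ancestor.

Ancestors of 5d153c2: {0075a91, 4dbb03c, 5a97147, 5d153c2, 895110d, ac92ee1}.
Ancestors of cb8a91a: {0075a91, 2710b2a, 4dbb03c, 5a97147, 7a43dae, 895110d, ac92ee1, cb8a91a}.
Common ancestors: {0075a91, 4dbb03c, 5a97147, 895110d, ac92ee1}.
Among these, 5a97147 is not an ancestor of any other common ancestor — it is the merge base.

5a97147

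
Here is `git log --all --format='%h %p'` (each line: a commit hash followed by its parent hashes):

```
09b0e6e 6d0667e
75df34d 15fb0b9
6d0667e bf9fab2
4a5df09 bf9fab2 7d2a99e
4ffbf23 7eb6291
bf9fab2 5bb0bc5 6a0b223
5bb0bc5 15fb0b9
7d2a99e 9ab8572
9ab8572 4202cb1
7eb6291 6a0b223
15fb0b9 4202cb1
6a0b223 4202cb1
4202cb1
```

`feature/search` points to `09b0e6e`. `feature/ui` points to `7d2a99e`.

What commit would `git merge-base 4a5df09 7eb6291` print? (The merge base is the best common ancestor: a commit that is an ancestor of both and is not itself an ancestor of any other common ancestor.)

Ancestors of 4a5df09: {15fb0b9, 4202cb1, 4a5df09, 5bb0bc5, 6a0b223, 7d2a99e, 9ab8572, bf9fab2}.
Ancestors of 7eb6291: {4202cb1, 6a0b223, 7eb6291}.
Common ancestors: {4202cb1, 6a0b223}.
Among these, 6a0b223 is not an ancestor of any other common ancestor — it is the merge base.

6a0b223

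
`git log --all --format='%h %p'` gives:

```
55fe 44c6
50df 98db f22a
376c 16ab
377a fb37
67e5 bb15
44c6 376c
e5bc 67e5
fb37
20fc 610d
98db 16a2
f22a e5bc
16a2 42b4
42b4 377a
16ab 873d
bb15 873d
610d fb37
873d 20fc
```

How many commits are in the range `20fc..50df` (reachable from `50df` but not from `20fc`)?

Reachable from 50df: {16a2, 20fc, 377a, 42b4, 50df, 610d, 67e5, 873d, 98db, bb15, e5bc, f22a, fb37}.
Reachable from 20fc: {20fc, 610d, fb37}.
In 50df's history but not 20fc's: {16a2, 377a, 42b4, 50df, 67e5, 873d, 98db, bb15, e5bc, f22a} — 10 commits.

10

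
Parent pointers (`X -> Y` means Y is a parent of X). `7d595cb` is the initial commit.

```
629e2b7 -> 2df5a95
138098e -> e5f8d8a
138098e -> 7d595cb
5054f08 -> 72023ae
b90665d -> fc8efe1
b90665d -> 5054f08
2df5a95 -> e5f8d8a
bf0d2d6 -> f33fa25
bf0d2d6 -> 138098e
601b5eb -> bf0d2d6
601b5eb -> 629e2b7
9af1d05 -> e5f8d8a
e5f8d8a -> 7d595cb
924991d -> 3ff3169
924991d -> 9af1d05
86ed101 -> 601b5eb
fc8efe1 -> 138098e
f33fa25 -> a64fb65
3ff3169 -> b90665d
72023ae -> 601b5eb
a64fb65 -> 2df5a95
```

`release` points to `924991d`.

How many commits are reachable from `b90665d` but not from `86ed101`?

4

Reachable from b90665d: {138098e, 2df5a95, 5054f08, 601b5eb, 629e2b7, 72023ae, 7d595cb, a64fb65, b90665d, bf0d2d6, e5f8d8a, f33fa25, fc8efe1}.
Reachable from 86ed101: {138098e, 2df5a95, 601b5eb, 629e2b7, 7d595cb, 86ed101, a64fb65, bf0d2d6, e5f8d8a, f33fa25}.
In b90665d's history but not 86ed101's: {5054f08, 72023ae, b90665d, fc8efe1} — 4 commits.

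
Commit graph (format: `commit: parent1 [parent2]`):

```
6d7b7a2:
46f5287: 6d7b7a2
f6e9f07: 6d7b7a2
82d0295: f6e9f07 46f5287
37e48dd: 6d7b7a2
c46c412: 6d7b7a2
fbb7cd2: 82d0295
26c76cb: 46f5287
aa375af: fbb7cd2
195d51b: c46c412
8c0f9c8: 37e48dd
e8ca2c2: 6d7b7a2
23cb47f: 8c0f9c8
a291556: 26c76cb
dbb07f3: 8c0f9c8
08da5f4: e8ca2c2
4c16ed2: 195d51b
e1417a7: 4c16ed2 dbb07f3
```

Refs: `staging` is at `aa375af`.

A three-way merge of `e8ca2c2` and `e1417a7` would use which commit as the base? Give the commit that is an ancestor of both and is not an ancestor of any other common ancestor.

Ancestors of e8ca2c2: {6d7b7a2, e8ca2c2}.
Ancestors of e1417a7: {195d51b, 37e48dd, 4c16ed2, 6d7b7a2, 8c0f9c8, c46c412, dbb07f3, e1417a7}.
Common ancestors: {6d7b7a2}.
The only common ancestor is 6d7b7a2, so it is the merge base.

6d7b7a2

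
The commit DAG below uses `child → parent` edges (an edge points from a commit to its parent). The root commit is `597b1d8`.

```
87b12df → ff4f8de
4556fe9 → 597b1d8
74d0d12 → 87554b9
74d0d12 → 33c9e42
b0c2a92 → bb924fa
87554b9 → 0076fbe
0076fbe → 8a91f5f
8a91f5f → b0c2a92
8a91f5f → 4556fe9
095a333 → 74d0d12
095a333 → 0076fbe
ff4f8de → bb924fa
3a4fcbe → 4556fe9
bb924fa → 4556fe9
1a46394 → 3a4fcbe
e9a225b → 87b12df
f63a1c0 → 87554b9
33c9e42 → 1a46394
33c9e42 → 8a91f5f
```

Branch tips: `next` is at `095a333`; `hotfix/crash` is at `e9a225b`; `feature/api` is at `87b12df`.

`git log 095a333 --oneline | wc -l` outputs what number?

Walking parent pointers from 095a333: reachable set = {0076fbe, 095a333, 1a46394, 33c9e42, 3a4fcbe, 4556fe9, 597b1d8, 74d0d12, 87554b9, 8a91f5f, b0c2a92, bb924fa}.
That is 12 commits.

12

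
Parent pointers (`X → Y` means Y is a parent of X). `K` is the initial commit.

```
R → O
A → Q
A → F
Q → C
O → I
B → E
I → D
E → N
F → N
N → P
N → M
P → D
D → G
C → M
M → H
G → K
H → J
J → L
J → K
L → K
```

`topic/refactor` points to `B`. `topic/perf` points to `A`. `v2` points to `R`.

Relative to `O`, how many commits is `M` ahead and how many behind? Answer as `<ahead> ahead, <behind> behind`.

Reachable from M: {H, J, K, L, M}.
Reachable from O: {D, G, I, K, O}.
Only in M's history (ahead): {H, J, L, M} — 4.
Only in O's history (behind): {D, G, I, O} — 4.

4 ahead, 4 behind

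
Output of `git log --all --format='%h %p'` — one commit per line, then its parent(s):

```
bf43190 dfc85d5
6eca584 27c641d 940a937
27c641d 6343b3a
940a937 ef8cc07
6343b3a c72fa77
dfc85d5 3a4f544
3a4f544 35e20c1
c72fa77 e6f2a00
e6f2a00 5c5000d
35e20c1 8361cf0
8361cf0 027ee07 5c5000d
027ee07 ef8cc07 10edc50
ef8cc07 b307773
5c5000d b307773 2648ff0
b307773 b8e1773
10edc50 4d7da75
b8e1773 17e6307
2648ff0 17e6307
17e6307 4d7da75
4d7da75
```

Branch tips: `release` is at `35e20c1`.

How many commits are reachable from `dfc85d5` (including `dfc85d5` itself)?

Walking parent pointers from dfc85d5: reachable set = {027ee07, 10edc50, 17e6307, 2648ff0, 35e20c1, 3a4f544, 4d7da75, 5c5000d, 8361cf0, b307773, b8e1773, dfc85d5, ef8cc07}.
That is 13 commits.

13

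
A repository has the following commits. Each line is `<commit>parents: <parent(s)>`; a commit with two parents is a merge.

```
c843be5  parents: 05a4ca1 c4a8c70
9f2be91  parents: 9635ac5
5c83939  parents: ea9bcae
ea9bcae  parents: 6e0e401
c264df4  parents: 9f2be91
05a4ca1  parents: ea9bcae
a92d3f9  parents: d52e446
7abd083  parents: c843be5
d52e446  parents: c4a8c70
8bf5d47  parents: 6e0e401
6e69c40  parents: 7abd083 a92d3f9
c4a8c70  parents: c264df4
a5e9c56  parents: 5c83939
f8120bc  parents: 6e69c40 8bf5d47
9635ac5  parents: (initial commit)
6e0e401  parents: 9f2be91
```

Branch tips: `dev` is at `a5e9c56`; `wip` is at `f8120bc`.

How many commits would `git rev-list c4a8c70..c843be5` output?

Reachable from c843be5: {05a4ca1, 6e0e401, 9635ac5, 9f2be91, c264df4, c4a8c70, c843be5, ea9bcae}.
Reachable from c4a8c70: {9635ac5, 9f2be91, c264df4, c4a8c70}.
In c843be5's history but not c4a8c70's: {05a4ca1, 6e0e401, c843be5, ea9bcae} — 4 commits.

4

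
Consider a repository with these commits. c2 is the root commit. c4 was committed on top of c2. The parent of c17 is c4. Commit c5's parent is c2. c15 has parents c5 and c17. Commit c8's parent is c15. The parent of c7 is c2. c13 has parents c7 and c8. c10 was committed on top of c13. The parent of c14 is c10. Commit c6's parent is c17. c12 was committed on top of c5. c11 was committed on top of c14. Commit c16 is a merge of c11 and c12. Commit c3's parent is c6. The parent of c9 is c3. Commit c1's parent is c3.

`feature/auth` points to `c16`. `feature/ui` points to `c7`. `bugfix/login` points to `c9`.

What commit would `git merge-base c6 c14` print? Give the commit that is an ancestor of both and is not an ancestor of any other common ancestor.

c17

Ancestors of c6: {c17, c2, c4, c6}.
Ancestors of c14: {c10, c13, c14, c15, c17, c2, c4, c5, c7, c8}.
Common ancestors: {c17, c2, c4}.
Among these, c17 is not an ancestor of any other common ancestor — it is the merge base.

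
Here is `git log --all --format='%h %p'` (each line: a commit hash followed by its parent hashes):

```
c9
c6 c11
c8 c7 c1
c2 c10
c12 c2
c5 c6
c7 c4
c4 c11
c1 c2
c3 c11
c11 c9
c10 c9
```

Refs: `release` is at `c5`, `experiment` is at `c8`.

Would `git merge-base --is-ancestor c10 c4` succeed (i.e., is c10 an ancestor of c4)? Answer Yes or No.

Ancestors of c4: {c11, c4, c9}.
c10 is not in that set, so it is not an ancestor of c4.

No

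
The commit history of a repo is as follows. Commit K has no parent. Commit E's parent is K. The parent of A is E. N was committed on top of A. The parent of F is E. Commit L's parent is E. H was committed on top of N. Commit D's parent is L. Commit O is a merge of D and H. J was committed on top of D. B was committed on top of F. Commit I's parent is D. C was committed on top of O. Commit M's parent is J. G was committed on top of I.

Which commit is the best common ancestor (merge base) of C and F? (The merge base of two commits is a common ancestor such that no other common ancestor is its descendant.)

Ancestors of C: {A, C, D, E, H, K, L, N, O}.
Ancestors of F: {E, F, K}.
Common ancestors: {E, K}.
Among these, E is not an ancestor of any other common ancestor — it is the merge base.

E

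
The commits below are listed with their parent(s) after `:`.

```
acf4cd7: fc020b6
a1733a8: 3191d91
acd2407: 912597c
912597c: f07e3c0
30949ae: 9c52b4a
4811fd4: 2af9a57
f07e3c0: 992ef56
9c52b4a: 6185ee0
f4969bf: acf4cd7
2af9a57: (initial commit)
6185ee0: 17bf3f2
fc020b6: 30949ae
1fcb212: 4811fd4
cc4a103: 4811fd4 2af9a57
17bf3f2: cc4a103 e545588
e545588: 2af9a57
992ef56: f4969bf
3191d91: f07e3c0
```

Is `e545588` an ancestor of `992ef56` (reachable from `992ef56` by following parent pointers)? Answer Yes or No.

Ancestors of 992ef56 (commits reachable by following parents): {17bf3f2, 2af9a57, 30949ae, 4811fd4, 6185ee0, 992ef56, 9c52b4a, acf4cd7, cc4a103, e545588, f4969bf, fc020b6}.
e545588 is in that set, so it is an ancestor of 992ef56.

Yes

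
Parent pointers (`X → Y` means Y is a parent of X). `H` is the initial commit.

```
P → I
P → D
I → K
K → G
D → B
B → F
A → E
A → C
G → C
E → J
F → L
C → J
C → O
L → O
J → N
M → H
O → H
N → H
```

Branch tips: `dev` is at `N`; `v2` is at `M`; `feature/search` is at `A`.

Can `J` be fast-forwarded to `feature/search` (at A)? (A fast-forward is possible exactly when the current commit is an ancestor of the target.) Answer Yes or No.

Yes

A fast-forward from J to A is possible iff J is an ancestor of A.
Ancestors of A: {A, C, E, H, J, N, O}.
J is among them, so fast-forward is possible.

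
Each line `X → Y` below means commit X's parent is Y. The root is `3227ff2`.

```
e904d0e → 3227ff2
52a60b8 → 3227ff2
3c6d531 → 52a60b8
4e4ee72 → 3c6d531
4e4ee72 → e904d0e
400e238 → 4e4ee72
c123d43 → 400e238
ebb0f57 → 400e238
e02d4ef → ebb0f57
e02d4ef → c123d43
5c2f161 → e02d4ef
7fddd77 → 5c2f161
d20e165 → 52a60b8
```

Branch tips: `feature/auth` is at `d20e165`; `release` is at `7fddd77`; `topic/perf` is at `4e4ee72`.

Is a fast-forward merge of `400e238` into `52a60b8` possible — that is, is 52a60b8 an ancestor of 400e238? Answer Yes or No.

Yes

A fast-forward from 52a60b8 to 400e238 is possible iff 52a60b8 is an ancestor of 400e238.
Ancestors of 400e238: {3227ff2, 3c6d531, 400e238, 4e4ee72, 52a60b8, e904d0e}.
52a60b8 is among them, so fast-forward is possible.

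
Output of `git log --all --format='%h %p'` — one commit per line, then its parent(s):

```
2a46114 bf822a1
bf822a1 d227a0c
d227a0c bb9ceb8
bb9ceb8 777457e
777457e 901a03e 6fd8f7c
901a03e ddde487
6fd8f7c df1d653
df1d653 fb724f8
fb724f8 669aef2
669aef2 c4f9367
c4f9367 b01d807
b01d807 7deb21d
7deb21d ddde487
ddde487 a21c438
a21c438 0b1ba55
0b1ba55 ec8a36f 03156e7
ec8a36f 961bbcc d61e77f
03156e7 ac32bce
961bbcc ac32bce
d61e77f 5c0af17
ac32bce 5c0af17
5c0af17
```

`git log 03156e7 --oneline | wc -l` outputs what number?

3

Walking parent pointers from 03156e7: reachable set = {03156e7, 5c0af17, ac32bce}.
That is 3 commits.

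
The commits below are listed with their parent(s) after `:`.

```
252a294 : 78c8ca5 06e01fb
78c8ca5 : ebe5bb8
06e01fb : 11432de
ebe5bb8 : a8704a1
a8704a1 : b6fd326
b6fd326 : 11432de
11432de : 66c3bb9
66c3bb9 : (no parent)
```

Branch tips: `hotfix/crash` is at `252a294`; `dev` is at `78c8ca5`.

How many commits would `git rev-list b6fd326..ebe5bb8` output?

Reachable from ebe5bb8: {11432de, 66c3bb9, a8704a1, b6fd326, ebe5bb8}.
Reachable from b6fd326: {11432de, 66c3bb9, b6fd326}.
In ebe5bb8's history but not b6fd326's: {a8704a1, ebe5bb8} — 2 commits.

2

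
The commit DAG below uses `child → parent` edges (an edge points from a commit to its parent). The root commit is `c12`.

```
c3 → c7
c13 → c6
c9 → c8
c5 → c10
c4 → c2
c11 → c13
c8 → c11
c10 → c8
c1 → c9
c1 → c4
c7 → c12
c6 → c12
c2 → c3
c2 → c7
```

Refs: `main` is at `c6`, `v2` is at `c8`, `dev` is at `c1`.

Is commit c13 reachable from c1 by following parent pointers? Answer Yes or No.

Yes

Ancestors of c1 (commits reachable by following parents): {c1, c11, c12, c13, c2, c3, c4, c6, c7, c8, c9}.
c13 is in that set, so it is an ancestor of c1.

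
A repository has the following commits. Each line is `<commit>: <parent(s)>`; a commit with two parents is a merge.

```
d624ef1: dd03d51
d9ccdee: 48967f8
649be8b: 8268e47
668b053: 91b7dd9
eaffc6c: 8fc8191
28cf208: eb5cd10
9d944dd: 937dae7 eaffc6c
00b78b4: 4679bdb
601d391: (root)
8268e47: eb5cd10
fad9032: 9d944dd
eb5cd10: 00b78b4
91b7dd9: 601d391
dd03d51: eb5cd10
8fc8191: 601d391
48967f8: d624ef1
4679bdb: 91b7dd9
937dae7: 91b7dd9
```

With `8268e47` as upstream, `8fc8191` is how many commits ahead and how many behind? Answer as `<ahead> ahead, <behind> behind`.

1 ahead, 5 behind

Reachable from 8fc8191: {601d391, 8fc8191}.
Reachable from 8268e47: {00b78b4, 4679bdb, 601d391, 8268e47, 91b7dd9, eb5cd10}.
Only in 8fc8191's history (ahead): {8fc8191} — 1.
Only in 8268e47's history (behind): {00b78b4, 4679bdb, 8268e47, 91b7dd9, eb5cd10} — 5.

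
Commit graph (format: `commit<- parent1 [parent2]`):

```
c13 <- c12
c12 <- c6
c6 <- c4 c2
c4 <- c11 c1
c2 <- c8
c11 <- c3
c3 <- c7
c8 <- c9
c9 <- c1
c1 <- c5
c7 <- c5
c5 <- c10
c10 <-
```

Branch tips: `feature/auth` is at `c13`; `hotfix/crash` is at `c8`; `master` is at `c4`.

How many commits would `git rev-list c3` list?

4

Walking parent pointers from c3: reachable set = {c10, c3, c5, c7}.
That is 4 commits.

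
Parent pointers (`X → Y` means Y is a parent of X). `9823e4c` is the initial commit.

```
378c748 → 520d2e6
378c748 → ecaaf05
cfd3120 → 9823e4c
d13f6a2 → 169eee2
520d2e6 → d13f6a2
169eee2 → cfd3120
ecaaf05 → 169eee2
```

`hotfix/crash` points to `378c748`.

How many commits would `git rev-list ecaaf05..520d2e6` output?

2

Reachable from 520d2e6: {169eee2, 520d2e6, 9823e4c, cfd3120, d13f6a2}.
Reachable from ecaaf05: {169eee2, 9823e4c, cfd3120, ecaaf05}.
In 520d2e6's history but not ecaaf05's: {520d2e6, d13f6a2} — 2 commits.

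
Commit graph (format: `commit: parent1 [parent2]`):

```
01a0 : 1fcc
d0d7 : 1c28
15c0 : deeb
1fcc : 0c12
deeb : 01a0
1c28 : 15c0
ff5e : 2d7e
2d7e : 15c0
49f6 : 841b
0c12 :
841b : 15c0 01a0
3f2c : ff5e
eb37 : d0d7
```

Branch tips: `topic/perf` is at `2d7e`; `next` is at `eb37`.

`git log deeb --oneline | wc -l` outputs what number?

4

Walking parent pointers from deeb: reachable set = {01a0, 0c12, 1fcc, deeb}.
That is 4 commits.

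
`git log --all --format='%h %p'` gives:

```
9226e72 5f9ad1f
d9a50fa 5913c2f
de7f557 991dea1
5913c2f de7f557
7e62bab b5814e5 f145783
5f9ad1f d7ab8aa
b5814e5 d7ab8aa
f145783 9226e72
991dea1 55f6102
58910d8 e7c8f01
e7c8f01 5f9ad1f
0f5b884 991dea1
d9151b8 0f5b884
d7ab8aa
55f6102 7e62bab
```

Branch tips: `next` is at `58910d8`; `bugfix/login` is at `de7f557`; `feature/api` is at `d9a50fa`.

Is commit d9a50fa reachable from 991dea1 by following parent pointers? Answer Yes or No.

No

Ancestors of 991dea1: {55f6102, 5f9ad1f, 7e62bab, 9226e72, 991dea1, b5814e5, d7ab8aa, f145783}.
d9a50fa is not in that set, so it is not an ancestor of 991dea1.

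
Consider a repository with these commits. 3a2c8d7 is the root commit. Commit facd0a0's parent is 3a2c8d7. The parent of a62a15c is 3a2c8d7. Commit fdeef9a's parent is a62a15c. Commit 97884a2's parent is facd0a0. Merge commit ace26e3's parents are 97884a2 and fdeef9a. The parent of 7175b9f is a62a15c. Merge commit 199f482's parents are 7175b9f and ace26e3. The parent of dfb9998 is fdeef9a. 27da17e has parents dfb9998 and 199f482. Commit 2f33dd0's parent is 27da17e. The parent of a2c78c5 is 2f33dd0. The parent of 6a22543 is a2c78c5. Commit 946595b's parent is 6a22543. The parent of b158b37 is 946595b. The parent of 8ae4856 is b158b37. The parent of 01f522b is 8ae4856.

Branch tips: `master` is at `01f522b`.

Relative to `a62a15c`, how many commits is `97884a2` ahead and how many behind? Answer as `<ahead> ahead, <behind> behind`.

Reachable from 97884a2: {3a2c8d7, 97884a2, facd0a0}.
Reachable from a62a15c: {3a2c8d7, a62a15c}.
Only in 97884a2's history (ahead): {97884a2, facd0a0} — 2.
Only in a62a15c's history (behind): {a62a15c} — 1.

2 ahead, 1 behind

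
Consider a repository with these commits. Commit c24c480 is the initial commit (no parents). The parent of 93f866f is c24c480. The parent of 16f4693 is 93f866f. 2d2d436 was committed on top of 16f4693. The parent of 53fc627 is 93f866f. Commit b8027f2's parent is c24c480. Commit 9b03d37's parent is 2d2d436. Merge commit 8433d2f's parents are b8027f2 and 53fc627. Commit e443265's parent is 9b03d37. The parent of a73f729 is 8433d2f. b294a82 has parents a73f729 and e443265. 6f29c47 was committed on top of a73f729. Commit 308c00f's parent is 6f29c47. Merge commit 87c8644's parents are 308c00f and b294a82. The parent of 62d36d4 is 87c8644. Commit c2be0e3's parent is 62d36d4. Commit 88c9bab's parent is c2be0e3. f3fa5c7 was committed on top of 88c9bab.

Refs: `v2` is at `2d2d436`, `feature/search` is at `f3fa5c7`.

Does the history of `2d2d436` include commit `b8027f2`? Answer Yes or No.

No

Ancestors of 2d2d436: {16f4693, 2d2d436, 93f866f, c24c480}.
b8027f2 is not in that set, so it is not an ancestor of 2d2d436.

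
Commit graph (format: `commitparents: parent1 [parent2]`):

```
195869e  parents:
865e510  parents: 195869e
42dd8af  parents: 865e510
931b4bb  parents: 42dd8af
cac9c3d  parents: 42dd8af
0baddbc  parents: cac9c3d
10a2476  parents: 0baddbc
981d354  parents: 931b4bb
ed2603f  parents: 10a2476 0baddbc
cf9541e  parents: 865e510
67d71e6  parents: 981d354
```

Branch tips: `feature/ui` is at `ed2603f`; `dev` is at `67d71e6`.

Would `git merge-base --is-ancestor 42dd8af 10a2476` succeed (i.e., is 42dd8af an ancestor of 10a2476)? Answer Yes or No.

Yes

Ancestors of 10a2476 (commits reachable by following parents): {0baddbc, 10a2476, 195869e, 42dd8af, 865e510, cac9c3d}.
42dd8af is in that set, so it is an ancestor of 10a2476.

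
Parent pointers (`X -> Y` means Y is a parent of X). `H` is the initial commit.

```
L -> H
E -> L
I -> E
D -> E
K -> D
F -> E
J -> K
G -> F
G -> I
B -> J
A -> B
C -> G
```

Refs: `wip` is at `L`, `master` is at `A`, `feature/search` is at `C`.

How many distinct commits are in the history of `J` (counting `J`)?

6

Walking parent pointers from J: reachable set = {D, E, H, J, K, L}.
That is 6 commits.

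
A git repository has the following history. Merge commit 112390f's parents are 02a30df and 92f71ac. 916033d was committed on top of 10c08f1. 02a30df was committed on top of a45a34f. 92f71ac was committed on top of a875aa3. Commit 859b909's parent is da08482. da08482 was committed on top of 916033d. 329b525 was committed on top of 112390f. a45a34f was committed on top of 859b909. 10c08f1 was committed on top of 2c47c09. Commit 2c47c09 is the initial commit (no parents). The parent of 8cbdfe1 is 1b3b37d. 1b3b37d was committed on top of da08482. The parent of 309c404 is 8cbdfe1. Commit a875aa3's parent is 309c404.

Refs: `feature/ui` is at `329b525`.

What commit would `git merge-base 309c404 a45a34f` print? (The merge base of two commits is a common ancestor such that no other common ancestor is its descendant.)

Ancestors of 309c404: {10c08f1, 1b3b37d, 2c47c09, 309c404, 8cbdfe1, 916033d, da08482}.
Ancestors of a45a34f: {10c08f1, 2c47c09, 859b909, 916033d, a45a34f, da08482}.
Common ancestors: {10c08f1, 2c47c09, 916033d, da08482}.
Among these, da08482 is not an ancestor of any other common ancestor — it is the merge base.

da08482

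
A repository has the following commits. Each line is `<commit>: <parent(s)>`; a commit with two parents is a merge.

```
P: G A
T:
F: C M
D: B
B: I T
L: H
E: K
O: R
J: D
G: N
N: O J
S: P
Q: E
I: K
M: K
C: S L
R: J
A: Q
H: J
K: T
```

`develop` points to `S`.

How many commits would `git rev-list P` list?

14

Walking parent pointers from P: reachable set = {A, B, D, E, G, I, J, K, N, O, P, Q, R, T}.
That is 14 commits.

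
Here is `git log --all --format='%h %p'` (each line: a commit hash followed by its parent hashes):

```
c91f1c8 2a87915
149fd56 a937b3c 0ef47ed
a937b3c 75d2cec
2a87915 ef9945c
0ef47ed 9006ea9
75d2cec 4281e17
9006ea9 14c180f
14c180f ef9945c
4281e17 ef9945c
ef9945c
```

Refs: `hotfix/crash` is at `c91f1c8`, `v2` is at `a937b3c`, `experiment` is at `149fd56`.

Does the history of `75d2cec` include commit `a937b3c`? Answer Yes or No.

No

Ancestors of 75d2cec: {4281e17, 75d2cec, ef9945c}.
a937b3c is not in that set, so it is not an ancestor of 75d2cec.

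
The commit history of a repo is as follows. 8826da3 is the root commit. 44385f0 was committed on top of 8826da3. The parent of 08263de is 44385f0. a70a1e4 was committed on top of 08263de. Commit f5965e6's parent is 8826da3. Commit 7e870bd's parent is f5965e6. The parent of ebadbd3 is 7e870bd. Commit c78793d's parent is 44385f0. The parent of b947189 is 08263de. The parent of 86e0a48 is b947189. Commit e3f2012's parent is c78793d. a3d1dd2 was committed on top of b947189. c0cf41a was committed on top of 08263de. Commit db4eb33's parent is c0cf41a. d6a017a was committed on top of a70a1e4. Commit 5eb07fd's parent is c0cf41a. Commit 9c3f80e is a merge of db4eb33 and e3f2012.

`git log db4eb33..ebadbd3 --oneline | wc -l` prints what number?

3

Reachable from ebadbd3: {7e870bd, 8826da3, ebadbd3, f5965e6}.
Reachable from db4eb33: {08263de, 44385f0, 8826da3, c0cf41a, db4eb33}.
In ebadbd3's history but not db4eb33's: {7e870bd, ebadbd3, f5965e6} — 3 commits.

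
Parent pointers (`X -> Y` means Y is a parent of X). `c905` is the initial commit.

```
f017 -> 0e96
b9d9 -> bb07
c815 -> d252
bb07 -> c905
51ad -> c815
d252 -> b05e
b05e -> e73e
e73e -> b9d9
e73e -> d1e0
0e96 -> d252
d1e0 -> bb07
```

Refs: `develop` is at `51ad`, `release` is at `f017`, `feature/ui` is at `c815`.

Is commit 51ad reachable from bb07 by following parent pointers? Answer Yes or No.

No

Ancestors of bb07: {bb07, c905}.
51ad is not in that set, so it is not an ancestor of bb07.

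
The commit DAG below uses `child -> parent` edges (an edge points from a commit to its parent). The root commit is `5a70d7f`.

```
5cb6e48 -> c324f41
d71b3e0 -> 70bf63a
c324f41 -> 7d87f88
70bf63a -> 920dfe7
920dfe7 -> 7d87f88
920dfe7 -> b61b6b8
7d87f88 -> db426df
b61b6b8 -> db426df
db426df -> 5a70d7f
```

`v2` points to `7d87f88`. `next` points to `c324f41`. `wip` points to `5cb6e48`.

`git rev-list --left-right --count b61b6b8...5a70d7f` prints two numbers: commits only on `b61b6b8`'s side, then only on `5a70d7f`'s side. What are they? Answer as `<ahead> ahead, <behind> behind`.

Reachable from b61b6b8: {5a70d7f, b61b6b8, db426df}.
Reachable from 5a70d7f: {5a70d7f}.
Only in b61b6b8's history (ahead): {b61b6b8, db426df} — 2.
Only in 5a70d7f's history (behind): {} — 0.

2 ahead, 0 behind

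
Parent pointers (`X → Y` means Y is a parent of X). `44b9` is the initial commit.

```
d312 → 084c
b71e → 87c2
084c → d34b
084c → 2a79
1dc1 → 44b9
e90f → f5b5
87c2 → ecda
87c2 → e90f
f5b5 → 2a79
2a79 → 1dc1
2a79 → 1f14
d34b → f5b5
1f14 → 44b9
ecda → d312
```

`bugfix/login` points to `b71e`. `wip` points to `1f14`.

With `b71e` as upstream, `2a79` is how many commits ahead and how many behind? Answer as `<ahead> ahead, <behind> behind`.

0 ahead, 8 behind

Reachable from 2a79: {1dc1, 1f14, 2a79, 44b9}.
Reachable from b71e: {084c, 1dc1, 1f14, 2a79, 44b9, 87c2, b71e, d312, d34b, e90f, ecda, f5b5}.
Only in 2a79's history (ahead): {} — 0.
Only in b71e's history (behind): {084c, 87c2, b71e, d312, d34b, e90f, ecda, f5b5} — 8.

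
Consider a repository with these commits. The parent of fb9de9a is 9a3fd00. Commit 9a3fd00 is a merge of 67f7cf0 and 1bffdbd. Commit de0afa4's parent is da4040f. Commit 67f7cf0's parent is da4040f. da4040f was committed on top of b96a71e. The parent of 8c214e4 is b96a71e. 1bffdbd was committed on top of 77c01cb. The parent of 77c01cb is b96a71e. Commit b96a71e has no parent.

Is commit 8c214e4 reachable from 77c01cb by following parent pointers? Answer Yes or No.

No

Ancestors of 77c01cb: {77c01cb, b96a71e}.
8c214e4 is not in that set, so it is not an ancestor of 77c01cb.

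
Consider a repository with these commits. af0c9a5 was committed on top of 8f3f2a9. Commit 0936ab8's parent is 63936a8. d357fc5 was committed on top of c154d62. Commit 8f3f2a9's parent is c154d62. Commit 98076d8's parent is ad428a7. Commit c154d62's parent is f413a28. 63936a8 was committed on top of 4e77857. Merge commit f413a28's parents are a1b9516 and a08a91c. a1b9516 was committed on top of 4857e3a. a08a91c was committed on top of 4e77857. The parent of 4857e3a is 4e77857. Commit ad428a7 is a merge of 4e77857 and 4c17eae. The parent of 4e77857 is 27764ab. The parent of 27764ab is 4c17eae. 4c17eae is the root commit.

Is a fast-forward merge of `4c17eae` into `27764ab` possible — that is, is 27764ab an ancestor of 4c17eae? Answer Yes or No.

No

A fast-forward from 27764ab to 4c17eae is possible iff 27764ab is an ancestor of 4c17eae.
Ancestors of 4c17eae: {4c17eae}.
27764ab is not among them, so fast-forward is not possible.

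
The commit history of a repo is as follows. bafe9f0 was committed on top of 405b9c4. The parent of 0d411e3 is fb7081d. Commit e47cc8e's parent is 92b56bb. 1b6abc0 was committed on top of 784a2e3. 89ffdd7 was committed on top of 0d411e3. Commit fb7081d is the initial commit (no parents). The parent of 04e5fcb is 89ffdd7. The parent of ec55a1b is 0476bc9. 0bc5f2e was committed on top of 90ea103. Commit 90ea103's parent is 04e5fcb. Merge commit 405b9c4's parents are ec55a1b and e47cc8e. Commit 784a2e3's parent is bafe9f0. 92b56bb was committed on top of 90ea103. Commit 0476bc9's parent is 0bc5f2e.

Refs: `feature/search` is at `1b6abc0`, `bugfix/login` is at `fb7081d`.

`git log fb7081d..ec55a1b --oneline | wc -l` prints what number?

7

Reachable from ec55a1b: {0476bc9, 04e5fcb, 0bc5f2e, 0d411e3, 89ffdd7, 90ea103, ec55a1b, fb7081d}.
Reachable from fb7081d: {fb7081d}.
In ec55a1b's history but not fb7081d's: {0476bc9, 04e5fcb, 0bc5f2e, 0d411e3, 89ffdd7, 90ea103, ec55a1b} — 7 commits.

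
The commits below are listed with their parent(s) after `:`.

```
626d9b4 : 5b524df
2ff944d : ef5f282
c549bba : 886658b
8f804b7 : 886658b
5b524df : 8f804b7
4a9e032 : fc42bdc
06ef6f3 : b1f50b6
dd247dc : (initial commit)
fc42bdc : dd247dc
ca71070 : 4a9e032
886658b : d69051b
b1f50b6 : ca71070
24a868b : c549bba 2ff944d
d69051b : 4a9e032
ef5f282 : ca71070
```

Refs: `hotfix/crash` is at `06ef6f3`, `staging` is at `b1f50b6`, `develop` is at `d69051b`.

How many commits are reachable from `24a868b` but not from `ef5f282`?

5

Reachable from 24a868b: {24a868b, 2ff944d, 4a9e032, 886658b, c549bba, ca71070, d69051b, dd247dc, ef5f282, fc42bdc}.
Reachable from ef5f282: {4a9e032, ca71070, dd247dc, ef5f282, fc42bdc}.
In 24a868b's history but not ef5f282's: {24a868b, 2ff944d, 886658b, c549bba, d69051b} — 5 commits.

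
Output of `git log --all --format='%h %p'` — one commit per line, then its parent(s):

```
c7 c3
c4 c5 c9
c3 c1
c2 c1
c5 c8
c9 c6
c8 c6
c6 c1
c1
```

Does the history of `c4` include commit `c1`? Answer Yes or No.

Yes

Ancestors of c4 (commits reachable by following parents): {c1, c4, c5, c6, c8, c9}.
c1 is in that set, so it is an ancestor of c4.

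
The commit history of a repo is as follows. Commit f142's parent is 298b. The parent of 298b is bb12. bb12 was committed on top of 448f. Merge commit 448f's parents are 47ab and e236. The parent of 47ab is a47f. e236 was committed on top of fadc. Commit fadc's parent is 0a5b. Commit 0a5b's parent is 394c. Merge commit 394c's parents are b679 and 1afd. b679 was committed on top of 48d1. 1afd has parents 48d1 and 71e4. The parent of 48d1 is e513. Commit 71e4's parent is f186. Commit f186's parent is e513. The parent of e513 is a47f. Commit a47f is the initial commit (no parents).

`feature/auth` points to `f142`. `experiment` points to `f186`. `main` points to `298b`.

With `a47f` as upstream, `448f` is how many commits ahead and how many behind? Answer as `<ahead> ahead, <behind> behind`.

12 ahead, 0 behind

Reachable from 448f: {0a5b, 1afd, 394c, 448f, 47ab, 48d1, 71e4, a47f, b679, e236, e513, f186, fadc}.
Reachable from a47f: {a47f}.
Only in 448f's history (ahead): {0a5b, 1afd, 394c, 448f, 47ab, 48d1, 71e4, b679, e236, e513, f186, fadc} — 12.
Only in a47f's history (behind): {} — 0.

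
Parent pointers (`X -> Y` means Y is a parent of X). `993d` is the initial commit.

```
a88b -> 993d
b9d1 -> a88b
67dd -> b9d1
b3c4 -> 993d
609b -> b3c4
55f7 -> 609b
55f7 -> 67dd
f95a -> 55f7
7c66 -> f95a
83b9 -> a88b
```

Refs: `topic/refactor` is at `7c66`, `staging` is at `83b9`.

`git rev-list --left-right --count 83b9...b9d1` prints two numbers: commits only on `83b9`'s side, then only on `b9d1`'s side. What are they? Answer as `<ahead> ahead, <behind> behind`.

Reachable from 83b9: {83b9, 993d, a88b}.
Reachable from b9d1: {993d, a88b, b9d1}.
Only in 83b9's history (ahead): {83b9} — 1.
Only in b9d1's history (behind): {b9d1} — 1.

1 ahead, 1 behind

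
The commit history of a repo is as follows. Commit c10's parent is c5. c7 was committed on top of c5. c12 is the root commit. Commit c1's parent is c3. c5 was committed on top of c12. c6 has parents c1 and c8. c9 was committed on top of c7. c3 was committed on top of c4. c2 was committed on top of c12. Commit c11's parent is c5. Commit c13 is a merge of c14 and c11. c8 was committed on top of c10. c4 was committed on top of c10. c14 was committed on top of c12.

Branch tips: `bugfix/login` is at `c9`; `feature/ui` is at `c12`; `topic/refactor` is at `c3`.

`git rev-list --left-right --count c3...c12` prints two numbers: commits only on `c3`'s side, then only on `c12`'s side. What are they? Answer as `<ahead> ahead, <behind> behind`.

Reachable from c3: {c10, c12, c3, c4, c5}.
Reachable from c12: {c12}.
Only in c3's history (ahead): {c10, c3, c4, c5} — 4.
Only in c12's history (behind): {} — 0.

4 ahead, 0 behind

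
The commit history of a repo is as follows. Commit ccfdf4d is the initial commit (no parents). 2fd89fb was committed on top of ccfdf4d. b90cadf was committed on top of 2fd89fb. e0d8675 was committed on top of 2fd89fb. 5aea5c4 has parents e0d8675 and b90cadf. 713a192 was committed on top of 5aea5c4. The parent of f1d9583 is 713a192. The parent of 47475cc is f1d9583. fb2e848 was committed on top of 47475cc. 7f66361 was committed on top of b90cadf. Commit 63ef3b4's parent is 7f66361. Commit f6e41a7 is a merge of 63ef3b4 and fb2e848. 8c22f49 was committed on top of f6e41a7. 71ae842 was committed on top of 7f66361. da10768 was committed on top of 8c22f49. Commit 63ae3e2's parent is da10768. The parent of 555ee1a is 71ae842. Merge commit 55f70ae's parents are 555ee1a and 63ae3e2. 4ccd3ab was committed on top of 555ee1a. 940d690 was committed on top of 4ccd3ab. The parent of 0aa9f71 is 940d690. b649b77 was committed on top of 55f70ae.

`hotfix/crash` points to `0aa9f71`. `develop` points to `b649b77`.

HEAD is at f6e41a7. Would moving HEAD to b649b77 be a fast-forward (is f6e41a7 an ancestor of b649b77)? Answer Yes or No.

Yes

A fast-forward from f6e41a7 to b649b77 is possible iff f6e41a7 is an ancestor of b649b77.
Ancestors of b649b77: {2fd89fb, 47475cc, 555ee1a, 55f70ae, 5aea5c4, 63ae3e2, 63ef3b4, 713a192, 71ae842, 7f66361, 8c22f49, b649b77, b90cadf, ccfdf4d, da10768, e0d8675, f1d9583, f6e41a7, fb2e848}.
f6e41a7 is among them, so fast-forward is possible.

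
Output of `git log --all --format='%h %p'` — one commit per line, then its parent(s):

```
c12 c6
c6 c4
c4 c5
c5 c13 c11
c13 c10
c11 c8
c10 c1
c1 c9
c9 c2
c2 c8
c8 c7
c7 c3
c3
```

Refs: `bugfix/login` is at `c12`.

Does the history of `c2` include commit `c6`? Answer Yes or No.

Ancestors of c2: {c2, c3, c7, c8}.
c6 is not in that set, so it is not an ancestor of c2.

No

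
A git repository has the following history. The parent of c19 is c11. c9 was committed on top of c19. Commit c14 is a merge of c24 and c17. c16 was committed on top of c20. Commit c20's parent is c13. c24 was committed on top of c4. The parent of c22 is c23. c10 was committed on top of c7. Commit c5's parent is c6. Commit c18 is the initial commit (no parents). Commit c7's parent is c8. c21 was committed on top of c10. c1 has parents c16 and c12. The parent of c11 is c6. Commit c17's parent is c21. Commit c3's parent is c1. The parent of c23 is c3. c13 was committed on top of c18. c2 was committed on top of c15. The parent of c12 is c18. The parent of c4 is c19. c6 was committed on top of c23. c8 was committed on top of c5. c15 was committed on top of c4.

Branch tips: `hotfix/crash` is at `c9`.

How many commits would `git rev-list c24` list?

Walking parent pointers from c24: reachable set = {c1, c11, c12, c13, c16, c18, c19, c20, c23, c24, c3, c4, c6}.
That is 13 commits.

13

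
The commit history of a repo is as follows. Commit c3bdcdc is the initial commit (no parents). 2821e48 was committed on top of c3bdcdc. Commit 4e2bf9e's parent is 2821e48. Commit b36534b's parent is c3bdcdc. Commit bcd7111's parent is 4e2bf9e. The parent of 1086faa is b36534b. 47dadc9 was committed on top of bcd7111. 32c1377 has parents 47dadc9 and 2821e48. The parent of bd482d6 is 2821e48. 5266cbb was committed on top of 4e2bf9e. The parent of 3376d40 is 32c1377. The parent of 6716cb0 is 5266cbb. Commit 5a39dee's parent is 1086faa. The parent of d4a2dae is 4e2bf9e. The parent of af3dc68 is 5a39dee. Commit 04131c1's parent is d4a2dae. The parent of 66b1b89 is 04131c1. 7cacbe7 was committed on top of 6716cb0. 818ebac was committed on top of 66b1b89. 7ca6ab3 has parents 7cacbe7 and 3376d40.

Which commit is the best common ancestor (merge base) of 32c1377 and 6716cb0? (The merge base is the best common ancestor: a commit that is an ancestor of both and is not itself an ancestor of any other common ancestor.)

4e2bf9e

Ancestors of 32c1377: {2821e48, 32c1377, 47dadc9, 4e2bf9e, bcd7111, c3bdcdc}.
Ancestors of 6716cb0: {2821e48, 4e2bf9e, 5266cbb, 6716cb0, c3bdcdc}.
Common ancestors: {2821e48, 4e2bf9e, c3bdcdc}.
Among these, 4e2bf9e is not an ancestor of any other common ancestor — it is the merge base.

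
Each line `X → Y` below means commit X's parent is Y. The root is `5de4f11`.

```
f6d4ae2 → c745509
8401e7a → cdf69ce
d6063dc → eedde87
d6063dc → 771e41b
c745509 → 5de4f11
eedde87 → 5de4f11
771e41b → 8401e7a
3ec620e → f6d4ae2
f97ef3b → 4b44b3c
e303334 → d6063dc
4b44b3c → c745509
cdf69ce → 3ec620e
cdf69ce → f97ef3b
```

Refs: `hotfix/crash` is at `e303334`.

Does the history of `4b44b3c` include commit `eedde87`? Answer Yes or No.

Ancestors of 4b44b3c: {4b44b3c, 5de4f11, c745509}.
eedde87 is not in that set, so it is not an ancestor of 4b44b3c.

No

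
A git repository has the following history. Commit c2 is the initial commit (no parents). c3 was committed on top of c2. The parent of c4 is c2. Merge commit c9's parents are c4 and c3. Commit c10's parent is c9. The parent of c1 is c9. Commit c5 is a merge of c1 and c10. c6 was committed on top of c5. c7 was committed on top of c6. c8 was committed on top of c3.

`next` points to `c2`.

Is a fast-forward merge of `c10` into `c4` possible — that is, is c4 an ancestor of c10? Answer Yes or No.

A fast-forward from c4 to c10 is possible iff c4 is an ancestor of c10.
Ancestors of c10: {c10, c2, c3, c4, c9}.
c4 is among them, so fast-forward is possible.

Yes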